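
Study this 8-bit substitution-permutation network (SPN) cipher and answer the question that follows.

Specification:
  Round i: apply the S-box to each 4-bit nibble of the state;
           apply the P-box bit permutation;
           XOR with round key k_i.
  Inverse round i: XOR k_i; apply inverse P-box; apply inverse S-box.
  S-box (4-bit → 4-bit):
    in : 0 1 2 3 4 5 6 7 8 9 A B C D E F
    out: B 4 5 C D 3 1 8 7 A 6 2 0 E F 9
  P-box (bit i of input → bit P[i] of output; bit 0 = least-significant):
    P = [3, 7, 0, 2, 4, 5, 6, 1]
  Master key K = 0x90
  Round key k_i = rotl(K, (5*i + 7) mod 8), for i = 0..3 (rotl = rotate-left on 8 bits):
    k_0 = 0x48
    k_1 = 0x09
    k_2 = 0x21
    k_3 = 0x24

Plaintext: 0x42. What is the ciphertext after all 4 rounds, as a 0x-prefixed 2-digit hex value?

s_0 = plaintext = 0x42
s_1 = Round(s_0, k_0) = 0x13
s_2 = Round(s_1, k_1) = 0x4C
s_3 = Round(s_2, k_2) = 0x73
s_4 = Round(s_3, k_3) = 0x23

0x23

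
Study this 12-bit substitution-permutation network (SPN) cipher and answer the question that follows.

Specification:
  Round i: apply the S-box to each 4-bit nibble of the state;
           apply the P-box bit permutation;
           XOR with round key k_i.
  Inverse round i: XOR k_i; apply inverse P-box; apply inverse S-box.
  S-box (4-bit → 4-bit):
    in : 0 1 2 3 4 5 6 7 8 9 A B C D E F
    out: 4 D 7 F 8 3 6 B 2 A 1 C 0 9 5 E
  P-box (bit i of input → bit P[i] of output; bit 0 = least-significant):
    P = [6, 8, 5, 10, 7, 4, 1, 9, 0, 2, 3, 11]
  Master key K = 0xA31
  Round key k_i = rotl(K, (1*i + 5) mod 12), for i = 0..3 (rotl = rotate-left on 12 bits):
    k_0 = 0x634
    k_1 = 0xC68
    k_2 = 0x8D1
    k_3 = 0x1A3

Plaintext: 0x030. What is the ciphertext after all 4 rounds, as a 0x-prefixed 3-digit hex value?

0xC5E

s_0 = plaintext = 0x030
s_1 = Round(s_0, k_0) = 0x48E
s_2 = Round(s_1, k_1) = 0x418
s_3 = Round(s_2, k_2) = 0x353
s_4 = Round(s_3, k_3) = 0xC5E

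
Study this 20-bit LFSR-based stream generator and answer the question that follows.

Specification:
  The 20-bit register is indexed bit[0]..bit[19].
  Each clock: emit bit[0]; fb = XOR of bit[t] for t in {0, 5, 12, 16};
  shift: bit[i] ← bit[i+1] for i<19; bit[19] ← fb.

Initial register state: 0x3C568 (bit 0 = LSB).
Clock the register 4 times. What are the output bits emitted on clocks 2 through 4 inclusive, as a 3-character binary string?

001

reg_0 = 0x3C568
clock 1: out=0, reg = 0x1E2B4
clock 2: out=0, reg = 0x0F15A
clock 3: out=0, reg = 0x878AD
clock 4: out=1, reg = 0xC3C56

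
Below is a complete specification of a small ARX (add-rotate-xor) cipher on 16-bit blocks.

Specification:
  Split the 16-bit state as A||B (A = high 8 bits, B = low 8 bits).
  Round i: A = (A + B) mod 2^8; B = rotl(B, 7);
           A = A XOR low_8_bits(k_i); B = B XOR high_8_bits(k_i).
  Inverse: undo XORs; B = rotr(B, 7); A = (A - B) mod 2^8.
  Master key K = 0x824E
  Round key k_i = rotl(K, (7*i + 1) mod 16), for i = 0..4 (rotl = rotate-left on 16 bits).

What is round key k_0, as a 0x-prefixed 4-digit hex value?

0x049D

K = 0x824E
k_0 = rotl(K, (7*0+1) mod 16) = rotl(K, 1) = 0x049D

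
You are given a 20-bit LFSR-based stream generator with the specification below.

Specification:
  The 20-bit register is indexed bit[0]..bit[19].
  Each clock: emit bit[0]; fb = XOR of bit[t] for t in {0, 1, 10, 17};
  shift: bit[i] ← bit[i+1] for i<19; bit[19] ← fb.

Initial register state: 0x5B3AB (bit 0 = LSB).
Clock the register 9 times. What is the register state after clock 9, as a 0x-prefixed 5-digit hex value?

reg_0 = 0x5B3AB
clock 1: out=1, reg = 0x2D9D5
clock 2: out=1, reg = 0x16CEA
clock 3: out=0, reg = 0x0B675
clock 4: out=1, reg = 0x05B3A
clock 5: out=0, reg = 0x82D9D
clock 6: out=1, reg = 0x416CE
clock 7: out=0, reg = 0x20B67
clock 8: out=1, reg = 0x905B3
clock 9: out=1, reg = 0xC82D9

0xC82D9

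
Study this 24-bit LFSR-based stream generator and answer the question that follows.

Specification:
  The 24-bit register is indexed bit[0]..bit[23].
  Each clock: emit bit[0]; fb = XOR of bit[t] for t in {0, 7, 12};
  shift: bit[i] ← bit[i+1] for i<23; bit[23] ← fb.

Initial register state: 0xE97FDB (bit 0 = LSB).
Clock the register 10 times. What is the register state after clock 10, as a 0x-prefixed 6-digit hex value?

reg_0 = 0xE97FDB
clock 1: out=1, reg = 0xF4BFED
clock 2: out=1, reg = 0xFA5FF6
clock 3: out=0, reg = 0x7D2FFB
clock 4: out=1, reg = 0x3E97FD
clock 5: out=1, reg = 0x9F4BFE
clock 6: out=0, reg = 0xCFA5FF
clock 7: out=1, reg = 0x67D2FF
clock 8: out=1, reg = 0xB3E97F
clock 9: out=1, reg = 0xD9F4BF
clock 10: out=1, reg = 0xECFA5F

0xECFA5F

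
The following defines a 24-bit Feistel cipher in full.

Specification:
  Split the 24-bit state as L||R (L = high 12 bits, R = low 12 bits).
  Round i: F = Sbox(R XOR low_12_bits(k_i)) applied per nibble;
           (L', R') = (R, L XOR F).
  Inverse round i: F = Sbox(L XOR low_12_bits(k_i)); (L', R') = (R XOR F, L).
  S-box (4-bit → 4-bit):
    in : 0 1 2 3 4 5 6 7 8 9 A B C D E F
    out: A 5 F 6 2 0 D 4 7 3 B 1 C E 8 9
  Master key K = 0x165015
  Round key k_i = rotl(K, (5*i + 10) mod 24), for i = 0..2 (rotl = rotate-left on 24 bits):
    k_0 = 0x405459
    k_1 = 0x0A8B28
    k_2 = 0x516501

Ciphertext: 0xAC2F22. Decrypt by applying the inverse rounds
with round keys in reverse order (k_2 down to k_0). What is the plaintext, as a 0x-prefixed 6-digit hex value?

0xCE040E

s_0 = ciphertext = 0xAC2F22
s_1 = InvRound(s_0, k_2) = 0x6E4AC2
s_2 = InvRound(s_1, k_1) = 0x40E6E4
s_3 = InvRound(s_2, k_0) = 0xCE040E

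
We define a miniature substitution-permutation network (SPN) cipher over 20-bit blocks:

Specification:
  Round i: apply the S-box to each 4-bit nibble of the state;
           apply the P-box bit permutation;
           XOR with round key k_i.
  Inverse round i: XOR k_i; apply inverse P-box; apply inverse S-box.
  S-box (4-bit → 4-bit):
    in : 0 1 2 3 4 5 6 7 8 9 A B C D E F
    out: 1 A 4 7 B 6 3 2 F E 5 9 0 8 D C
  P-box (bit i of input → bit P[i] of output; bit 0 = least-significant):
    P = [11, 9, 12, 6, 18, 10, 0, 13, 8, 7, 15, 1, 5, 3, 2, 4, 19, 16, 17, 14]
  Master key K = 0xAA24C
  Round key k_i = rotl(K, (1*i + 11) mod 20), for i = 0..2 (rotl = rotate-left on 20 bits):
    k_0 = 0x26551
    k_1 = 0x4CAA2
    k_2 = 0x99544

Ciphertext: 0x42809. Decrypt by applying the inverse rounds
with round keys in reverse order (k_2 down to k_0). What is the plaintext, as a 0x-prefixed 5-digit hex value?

s_0 = ciphertext = 0x42809
s_1 = InvRound(s_0, k_2) = 0x65A8E
s_2 = InvRound(s_1, k_1) = 0x232C2
s_3 = InvRound(s_2, k_0) = 0xDD455

0xDD455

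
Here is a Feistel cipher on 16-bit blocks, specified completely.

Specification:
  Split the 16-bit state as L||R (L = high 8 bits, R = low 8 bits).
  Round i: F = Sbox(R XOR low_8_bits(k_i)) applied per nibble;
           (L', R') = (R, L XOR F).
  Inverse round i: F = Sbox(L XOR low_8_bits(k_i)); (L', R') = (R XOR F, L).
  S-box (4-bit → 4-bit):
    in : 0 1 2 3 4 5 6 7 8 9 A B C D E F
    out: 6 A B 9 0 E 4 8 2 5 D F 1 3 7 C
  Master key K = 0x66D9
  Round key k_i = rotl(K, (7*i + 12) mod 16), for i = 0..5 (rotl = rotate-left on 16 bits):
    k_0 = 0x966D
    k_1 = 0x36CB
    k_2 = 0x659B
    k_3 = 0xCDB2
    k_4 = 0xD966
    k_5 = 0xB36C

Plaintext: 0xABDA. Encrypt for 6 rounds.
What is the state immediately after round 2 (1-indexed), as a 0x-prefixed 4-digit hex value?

0x5388

s_0 = plaintext = 0xABDA
s_1 = Round(s_0, k_0) = 0xDA53
s_2 = Round(s_1, k_1) = 0x5388
s_3 = Round(s_2, k_2) = 0x88FA
s_4 = Round(s_3, k_3) = 0xFA8A
s_5 = Round(s_4, k_4) = 0x8A8B
s_6 = Round(s_5, k_5) = 0x8BF2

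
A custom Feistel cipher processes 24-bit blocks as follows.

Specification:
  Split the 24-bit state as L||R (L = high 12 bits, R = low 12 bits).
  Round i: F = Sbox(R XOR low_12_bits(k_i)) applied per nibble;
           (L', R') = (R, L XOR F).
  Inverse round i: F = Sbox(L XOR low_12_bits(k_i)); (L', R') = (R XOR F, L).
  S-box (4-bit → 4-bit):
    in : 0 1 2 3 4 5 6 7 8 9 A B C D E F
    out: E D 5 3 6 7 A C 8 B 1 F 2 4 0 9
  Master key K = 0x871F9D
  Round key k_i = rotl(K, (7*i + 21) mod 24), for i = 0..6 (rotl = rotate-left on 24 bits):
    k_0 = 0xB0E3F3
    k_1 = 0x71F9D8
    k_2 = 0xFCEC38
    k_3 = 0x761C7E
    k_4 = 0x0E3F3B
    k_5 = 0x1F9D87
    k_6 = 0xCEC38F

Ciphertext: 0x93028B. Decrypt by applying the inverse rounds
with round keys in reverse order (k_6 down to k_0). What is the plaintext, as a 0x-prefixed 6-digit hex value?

s_0 = ciphertext = 0x93028B
s_1 = InvRound(s_0, k_6) = 0x372930
s_2 = InvRound(s_1, k_5) = 0x9A7372
s_3 = InvRound(s_2, k_4) = 0x9C09A7
s_4 = InvRound(s_3, k_3) = 0xE579C0
s_5 = InvRound(s_4, k_2) = 0xC69E57
s_6 = InvRound(s_5, k_1) = 0x9AAC69
s_7 = InvRound(s_6, k_0) = 0xD129AA

0xD129AA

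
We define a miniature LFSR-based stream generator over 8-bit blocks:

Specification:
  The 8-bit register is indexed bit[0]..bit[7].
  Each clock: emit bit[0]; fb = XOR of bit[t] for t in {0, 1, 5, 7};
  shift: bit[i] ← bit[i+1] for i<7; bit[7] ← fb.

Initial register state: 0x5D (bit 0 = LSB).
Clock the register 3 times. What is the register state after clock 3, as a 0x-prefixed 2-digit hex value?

0xEB

reg_0 = 0x5D
clock 1: out=1, reg = 0xAE
clock 2: out=0, reg = 0xD7
clock 3: out=1, reg = 0xEB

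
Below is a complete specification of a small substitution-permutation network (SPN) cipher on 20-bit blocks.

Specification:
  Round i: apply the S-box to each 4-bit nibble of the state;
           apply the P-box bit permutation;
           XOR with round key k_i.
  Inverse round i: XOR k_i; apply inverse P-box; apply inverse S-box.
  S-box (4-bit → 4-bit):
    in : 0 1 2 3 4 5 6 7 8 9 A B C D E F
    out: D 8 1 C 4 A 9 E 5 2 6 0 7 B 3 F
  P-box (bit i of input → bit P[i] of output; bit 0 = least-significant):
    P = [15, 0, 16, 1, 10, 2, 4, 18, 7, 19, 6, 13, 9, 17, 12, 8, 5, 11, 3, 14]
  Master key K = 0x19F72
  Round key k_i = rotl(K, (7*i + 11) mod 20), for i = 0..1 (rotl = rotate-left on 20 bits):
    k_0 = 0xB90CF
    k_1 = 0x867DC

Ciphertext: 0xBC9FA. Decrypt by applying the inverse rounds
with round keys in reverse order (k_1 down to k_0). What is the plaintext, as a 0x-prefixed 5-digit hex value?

0x03157

s_0 = ciphertext = 0xBC9FA
s_1 = InvRound(s_0, k_1) = 0xEE1E0
s_2 = InvRound(s_1, k_0) = 0x03157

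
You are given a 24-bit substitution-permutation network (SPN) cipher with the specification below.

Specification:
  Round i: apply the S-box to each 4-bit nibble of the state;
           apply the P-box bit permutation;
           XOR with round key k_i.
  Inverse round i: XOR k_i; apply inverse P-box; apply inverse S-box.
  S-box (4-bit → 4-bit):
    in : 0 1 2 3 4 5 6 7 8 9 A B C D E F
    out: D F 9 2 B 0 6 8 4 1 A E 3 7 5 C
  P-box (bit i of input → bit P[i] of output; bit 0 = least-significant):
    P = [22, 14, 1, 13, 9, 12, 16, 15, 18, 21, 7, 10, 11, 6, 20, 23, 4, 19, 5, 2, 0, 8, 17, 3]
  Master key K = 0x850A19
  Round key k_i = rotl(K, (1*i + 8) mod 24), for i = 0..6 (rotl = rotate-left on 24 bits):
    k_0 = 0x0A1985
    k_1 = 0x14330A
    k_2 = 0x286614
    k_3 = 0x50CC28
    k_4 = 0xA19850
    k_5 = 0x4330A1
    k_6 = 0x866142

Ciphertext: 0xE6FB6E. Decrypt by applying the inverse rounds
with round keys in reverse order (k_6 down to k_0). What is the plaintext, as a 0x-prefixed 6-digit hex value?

s_0 = ciphertext = 0xE6FB6E
s_1 = InvRound(s_0, k_6) = 0x7F9349
s_2 = InvRound(s_1, k_5) = 0xA66D27
s_3 = InvRound(s_2, k_4) = 0xD032BB
s_4 = InvRound(s_3, k_3) = 0x992F4B
s_5 = InvRound(s_4, k_2) = 0x421386
s_6 = InvRound(s_5, k_1) = 0xF78E52
s_7 = InvRound(s_6, k_0) = 0xC4B11E

0xC4B11E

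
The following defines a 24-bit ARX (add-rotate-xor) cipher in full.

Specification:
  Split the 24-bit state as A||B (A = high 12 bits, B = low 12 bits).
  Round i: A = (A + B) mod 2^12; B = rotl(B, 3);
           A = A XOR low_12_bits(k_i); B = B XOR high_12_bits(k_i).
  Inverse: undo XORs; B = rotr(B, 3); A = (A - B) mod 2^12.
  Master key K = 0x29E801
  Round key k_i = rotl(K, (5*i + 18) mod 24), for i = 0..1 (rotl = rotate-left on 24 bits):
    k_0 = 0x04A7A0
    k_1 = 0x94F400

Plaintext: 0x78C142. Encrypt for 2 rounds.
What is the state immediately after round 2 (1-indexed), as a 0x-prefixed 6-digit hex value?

0xDC8B9A

s_0 = plaintext = 0x78C142
s_1 = Round(s_0, k_0) = 0xF6EA5A
s_2 = Round(s_1, k_1) = 0xDC8B9A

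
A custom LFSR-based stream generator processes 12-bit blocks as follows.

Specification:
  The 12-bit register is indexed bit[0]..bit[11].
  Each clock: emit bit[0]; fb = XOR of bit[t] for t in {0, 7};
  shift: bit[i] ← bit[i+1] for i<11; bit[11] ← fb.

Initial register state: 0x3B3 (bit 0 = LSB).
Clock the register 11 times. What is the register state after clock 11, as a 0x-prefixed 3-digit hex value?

reg_0 = 0x3B3
clock 1: out=1, reg = 0x1D9
clock 2: out=1, reg = 0x0EC
clock 3: out=0, reg = 0x876
clock 4: out=0, reg = 0x43B
clock 5: out=1, reg = 0xA1D
clock 6: out=1, reg = 0xD0E
clock 7: out=0, reg = 0x687
clock 8: out=1, reg = 0x343
clock 9: out=1, reg = 0x9A1
clock 10: out=1, reg = 0x4D0
clock 11: out=0, reg = 0xA68

0xA68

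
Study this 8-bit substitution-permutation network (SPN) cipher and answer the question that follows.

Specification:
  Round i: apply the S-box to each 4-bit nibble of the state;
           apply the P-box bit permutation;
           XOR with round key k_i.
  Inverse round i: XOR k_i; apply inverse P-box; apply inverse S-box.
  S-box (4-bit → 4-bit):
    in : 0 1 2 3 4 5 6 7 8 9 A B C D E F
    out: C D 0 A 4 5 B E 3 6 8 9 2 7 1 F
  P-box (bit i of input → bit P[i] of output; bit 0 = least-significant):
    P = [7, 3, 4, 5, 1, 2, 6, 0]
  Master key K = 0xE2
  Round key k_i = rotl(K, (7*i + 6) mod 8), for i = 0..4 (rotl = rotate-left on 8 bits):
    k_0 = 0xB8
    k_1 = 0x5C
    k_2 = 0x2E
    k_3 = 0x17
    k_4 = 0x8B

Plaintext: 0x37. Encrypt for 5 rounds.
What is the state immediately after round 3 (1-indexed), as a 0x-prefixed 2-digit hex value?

0x0A

s_0 = plaintext = 0x37
s_1 = Round(s_0, k_0) = 0x85
s_2 = Round(s_1, k_1) = 0xCA
s_3 = Round(s_2, k_2) = 0x0A
s_4 = Round(s_3, k_3) = 0x76
s_5 = Round(s_4, k_4) = 0x66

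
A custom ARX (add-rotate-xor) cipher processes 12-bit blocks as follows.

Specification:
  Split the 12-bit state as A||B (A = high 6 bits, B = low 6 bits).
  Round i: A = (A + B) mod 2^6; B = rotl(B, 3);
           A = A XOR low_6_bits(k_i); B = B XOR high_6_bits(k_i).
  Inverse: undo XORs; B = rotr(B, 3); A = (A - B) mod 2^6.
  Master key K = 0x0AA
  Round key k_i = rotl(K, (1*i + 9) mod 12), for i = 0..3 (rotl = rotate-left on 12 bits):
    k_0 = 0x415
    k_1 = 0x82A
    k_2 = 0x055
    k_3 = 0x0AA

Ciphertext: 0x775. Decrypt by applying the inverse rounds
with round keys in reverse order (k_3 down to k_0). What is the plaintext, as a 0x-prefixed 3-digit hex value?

s_0 = ciphertext = 0x775
s_1 = InvRound(s_0, k_3) = 0xE7E
s_2 = InvRound(s_1, k_2) = 0xB7F
s_3 = InvRound(s_2, k_1) = 0x33B
s_4 = InvRound(s_3, k_0) = 0xF1D

0xF1D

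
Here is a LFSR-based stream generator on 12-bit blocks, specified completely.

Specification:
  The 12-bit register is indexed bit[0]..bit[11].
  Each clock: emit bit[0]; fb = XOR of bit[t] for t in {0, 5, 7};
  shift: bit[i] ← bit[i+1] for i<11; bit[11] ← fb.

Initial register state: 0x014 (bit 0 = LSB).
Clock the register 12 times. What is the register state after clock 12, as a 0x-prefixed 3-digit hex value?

reg_0 = 0x014
clock 1: out=0, reg = 0x00A
clock 2: out=0, reg = 0x005
clock 3: out=1, reg = 0x802
clock 4: out=0, reg = 0x401
clock 5: out=1, reg = 0xA00
clock 6: out=0, reg = 0x500
clock 7: out=0, reg = 0x280
clock 8: out=0, reg = 0x940
clock 9: out=0, reg = 0x4A0
clock 10: out=0, reg = 0x250
clock 11: out=0, reg = 0x128
clock 12: out=0, reg = 0x894

0x894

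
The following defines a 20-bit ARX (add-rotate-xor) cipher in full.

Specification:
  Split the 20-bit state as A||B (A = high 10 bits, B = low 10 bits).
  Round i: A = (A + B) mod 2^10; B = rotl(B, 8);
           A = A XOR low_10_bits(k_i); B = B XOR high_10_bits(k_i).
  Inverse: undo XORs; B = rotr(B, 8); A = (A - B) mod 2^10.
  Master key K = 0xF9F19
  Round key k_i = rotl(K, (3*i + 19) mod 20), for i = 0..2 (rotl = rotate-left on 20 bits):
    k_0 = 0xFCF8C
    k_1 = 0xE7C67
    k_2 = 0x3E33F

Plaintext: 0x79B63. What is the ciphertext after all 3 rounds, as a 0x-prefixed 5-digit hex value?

s_0 = plaintext = 0x79B63
s_1 = Round(s_0, k_0) = 0xB142B
s_2 = Round(s_1, k_1) = 0xA5C95
s_3 = Round(s_2, k_2) = 0x04DDD

0x04DDD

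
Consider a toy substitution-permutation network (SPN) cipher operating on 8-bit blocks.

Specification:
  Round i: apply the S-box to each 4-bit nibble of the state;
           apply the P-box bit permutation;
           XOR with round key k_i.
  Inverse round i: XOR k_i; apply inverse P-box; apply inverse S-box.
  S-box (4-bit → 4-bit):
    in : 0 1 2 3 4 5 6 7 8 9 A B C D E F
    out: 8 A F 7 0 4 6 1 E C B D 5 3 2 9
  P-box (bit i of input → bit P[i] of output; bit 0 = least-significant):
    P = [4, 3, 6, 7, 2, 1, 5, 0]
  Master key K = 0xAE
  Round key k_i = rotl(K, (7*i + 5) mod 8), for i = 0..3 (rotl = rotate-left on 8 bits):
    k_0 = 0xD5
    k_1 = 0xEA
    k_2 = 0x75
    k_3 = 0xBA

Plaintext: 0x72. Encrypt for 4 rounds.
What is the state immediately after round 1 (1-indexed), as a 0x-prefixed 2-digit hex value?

0x09

s_0 = plaintext = 0x72
s_1 = Round(s_0, k_0) = 0x09
s_2 = Round(s_1, k_1) = 0x2B
s_3 = Round(s_2, k_2) = 0x82
s_4 = Round(s_3, k_3) = 0x41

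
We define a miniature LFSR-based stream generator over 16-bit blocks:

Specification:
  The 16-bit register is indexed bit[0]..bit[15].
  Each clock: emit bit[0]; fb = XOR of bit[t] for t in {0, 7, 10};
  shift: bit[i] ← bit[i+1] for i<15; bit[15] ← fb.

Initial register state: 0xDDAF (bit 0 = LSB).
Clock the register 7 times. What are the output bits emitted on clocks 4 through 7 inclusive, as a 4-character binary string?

1010

reg_0 = 0xDDAF
clock 1: out=1, reg = 0xEED7
clock 2: out=1, reg = 0xF76B
clock 3: out=1, reg = 0x7BB5
clock 4: out=1, reg = 0x3DDA
clock 5: out=0, reg = 0x1EED
clock 6: out=1, reg = 0x8F76
clock 7: out=0, reg = 0xC7BB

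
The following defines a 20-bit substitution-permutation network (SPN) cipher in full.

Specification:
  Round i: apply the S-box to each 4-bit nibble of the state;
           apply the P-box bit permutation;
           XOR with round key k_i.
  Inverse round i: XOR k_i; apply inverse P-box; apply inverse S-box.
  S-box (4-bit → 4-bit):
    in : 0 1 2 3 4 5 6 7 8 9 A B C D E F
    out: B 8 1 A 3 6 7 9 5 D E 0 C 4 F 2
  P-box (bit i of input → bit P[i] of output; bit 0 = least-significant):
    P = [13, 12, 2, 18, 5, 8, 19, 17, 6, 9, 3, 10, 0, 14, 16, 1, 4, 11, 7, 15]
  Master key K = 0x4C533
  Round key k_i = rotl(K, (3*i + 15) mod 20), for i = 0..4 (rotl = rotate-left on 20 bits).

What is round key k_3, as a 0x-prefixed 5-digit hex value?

0xC5334

K = 0x4C533
k_0 = rotl(K, (3*0+15) mod 20) = rotl(K, 15) = 0x9A629
k_1 = rotl(K, (3*1+15) mod 20) = rotl(K, 18) = 0xD314C
k_2 = rotl(K, (3*2+15) mod 20) = rotl(K, 1) = 0x98A66
k_3 = rotl(K, (3*3+15) mod 20) = rotl(K, 4) = 0xC5334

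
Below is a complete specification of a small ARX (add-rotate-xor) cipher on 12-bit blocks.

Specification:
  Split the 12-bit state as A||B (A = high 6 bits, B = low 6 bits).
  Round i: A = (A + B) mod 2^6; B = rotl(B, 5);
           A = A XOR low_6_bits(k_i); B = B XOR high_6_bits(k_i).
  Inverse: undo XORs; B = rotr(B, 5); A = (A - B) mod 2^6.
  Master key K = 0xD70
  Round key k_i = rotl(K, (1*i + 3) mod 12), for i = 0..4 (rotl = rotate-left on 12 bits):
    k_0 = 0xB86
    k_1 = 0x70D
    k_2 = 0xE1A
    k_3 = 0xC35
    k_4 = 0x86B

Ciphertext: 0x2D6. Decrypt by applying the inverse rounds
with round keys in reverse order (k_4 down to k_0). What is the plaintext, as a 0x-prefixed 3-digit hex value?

s_0 = ciphertext = 0x2D6
s_1 = InvRound(s_0, k_4) = 0xC6F
s_2 = InvRound(s_1, k_3) = 0x1BE
s_3 = InvRound(s_2, k_2) = 0x40C
s_4 = InvRound(s_3, k_1) = 0xF60
s_5 = InvRound(s_4, k_0) = 0x7DC

0x7DC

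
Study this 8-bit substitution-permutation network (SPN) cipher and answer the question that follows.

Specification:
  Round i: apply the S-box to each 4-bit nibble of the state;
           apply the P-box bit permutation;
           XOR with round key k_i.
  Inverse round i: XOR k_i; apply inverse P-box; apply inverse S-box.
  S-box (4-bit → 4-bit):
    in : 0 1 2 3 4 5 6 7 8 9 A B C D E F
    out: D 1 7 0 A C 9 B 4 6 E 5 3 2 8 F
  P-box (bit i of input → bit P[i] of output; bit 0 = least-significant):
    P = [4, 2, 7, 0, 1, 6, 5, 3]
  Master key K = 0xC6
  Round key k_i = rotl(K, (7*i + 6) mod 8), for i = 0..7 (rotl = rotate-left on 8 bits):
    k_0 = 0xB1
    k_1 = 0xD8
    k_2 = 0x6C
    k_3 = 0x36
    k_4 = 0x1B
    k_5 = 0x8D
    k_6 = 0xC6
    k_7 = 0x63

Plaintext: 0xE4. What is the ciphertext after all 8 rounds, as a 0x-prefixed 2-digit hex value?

0xFD

s_0 = plaintext = 0xE4
s_1 = Round(s_0, k_0) = 0xBC
s_2 = Round(s_1, k_1) = 0xEE
s_3 = Round(s_2, k_2) = 0x65
s_4 = Round(s_3, k_3) = 0xBD
s_5 = Round(s_4, k_4) = 0x3D
s_6 = Round(s_5, k_5) = 0x89
s_7 = Round(s_6, k_6) = 0x62
s_8 = Round(s_7, k_7) = 0xFD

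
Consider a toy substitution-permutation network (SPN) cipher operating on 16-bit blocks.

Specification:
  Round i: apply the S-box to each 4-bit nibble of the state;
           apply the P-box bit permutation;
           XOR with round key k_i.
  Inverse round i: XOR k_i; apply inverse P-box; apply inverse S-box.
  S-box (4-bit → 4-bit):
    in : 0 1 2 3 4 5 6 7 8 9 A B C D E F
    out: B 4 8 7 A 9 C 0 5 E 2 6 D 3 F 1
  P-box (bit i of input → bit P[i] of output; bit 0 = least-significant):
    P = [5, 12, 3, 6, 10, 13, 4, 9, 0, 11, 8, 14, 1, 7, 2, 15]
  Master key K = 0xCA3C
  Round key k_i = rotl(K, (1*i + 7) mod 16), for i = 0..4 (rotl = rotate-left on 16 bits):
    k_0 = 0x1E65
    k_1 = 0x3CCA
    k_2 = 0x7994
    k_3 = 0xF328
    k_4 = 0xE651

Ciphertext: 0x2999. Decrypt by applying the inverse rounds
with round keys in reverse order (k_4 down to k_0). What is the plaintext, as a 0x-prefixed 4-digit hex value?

s_0 = ciphertext = 0x2999
s_1 = InvRound(s_0, k_4) = 0x4956
s_2 = InvRound(s_1, k_3) = 0xCA9E
s_3 = InvRound(s_2, k_2) = 0x514B
s_4 = InvRound(s_3, k_1) = 0xAED7
s_5 = InvRound(s_4, k_0) = 0x07BD

0x07BD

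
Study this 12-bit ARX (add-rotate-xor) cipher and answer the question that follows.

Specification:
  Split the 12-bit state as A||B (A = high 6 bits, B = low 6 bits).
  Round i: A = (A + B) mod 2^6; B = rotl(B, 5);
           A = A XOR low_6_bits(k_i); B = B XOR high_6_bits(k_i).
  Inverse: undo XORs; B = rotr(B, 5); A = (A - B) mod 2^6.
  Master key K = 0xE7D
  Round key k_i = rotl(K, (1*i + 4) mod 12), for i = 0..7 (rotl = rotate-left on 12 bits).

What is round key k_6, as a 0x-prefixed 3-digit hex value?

0x79F

K = 0xE7D
k_0 = rotl(K, (1*0+4) mod 12) = rotl(K, 4) = 0x7DE
k_1 = rotl(K, (1*1+4) mod 12) = rotl(K, 5) = 0xFBC
k_2 = rotl(K, (1*2+4) mod 12) = rotl(K, 6) = 0xF79
k_3 = rotl(K, (1*3+4) mod 12) = rotl(K, 7) = 0xEF3
k_4 = rotl(K, (1*4+4) mod 12) = rotl(K, 8) = 0xDE7
k_5 = rotl(K, (1*5+4) mod 12) = rotl(K, 9) = 0xBCF
k_6 = rotl(K, (1*6+4) mod 12) = rotl(K, 10) = 0x79F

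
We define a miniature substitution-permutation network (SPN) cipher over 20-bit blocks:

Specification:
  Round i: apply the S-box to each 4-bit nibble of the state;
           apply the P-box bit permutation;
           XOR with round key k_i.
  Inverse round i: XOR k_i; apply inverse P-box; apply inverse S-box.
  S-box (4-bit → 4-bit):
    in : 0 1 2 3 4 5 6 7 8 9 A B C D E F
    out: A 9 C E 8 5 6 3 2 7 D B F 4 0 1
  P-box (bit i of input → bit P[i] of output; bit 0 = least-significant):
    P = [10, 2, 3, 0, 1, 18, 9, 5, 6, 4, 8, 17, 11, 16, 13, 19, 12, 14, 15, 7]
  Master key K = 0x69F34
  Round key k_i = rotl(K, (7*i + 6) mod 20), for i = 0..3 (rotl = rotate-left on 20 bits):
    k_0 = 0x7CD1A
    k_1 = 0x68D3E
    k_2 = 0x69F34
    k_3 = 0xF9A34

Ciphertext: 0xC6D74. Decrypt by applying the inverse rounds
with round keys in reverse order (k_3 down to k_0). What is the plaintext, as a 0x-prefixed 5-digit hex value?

s_0 = ciphertext = 0xC6D74
s_1 = InvRound(s_0, k_3) = 0x96ADF
s_2 = InvRound(s_1, k_2) = 0xC3ABA
s_3 = InvRound(s_2, k_1) = 0xA22D7
s_4 = InvRound(s_3, k_0) = 0x3C56C

0x3C56C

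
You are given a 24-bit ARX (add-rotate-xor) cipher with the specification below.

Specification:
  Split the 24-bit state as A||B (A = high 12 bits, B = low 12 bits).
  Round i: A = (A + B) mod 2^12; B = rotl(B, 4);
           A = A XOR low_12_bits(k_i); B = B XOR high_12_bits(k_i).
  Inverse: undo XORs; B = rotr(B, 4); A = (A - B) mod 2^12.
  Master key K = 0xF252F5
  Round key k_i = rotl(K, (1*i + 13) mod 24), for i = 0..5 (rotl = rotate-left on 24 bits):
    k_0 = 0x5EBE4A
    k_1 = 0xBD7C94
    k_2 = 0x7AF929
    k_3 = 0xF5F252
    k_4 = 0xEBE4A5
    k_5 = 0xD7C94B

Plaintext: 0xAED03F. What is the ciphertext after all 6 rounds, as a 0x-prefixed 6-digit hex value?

s_0 = plaintext = 0xAED03F
s_1 = Round(s_0, k_0) = 0x56661B
s_2 = Round(s_1, k_1) = 0x715A61
s_3 = Round(s_2, k_2) = 0x85F1B5
s_4 = Round(s_3, k_3) = 0x84640E
s_5 = Round(s_4, k_4) = 0x8F1E5A
s_6 = Round(s_5, k_5) = 0xE008D2

0xE008D2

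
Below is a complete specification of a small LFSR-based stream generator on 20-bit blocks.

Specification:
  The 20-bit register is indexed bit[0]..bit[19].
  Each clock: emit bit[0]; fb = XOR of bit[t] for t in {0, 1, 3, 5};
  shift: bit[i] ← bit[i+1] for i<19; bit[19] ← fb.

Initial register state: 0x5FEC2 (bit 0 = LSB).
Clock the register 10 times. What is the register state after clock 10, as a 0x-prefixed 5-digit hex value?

0x6357F

reg_0 = 0x5FEC2
clock 1: out=0, reg = 0xAFF61
clock 2: out=1, reg = 0x57FB0
clock 3: out=0, reg = 0xABFD8
clock 4: out=0, reg = 0xD5FEC
clock 5: out=0, reg = 0x6AFF6
clock 6: out=0, reg = 0x357FB
clock 7: out=1, reg = 0x1ABFD
clock 8: out=1, reg = 0x8D5FE
clock 9: out=0, reg = 0xC6AFF
clock 10: out=1, reg = 0x6357F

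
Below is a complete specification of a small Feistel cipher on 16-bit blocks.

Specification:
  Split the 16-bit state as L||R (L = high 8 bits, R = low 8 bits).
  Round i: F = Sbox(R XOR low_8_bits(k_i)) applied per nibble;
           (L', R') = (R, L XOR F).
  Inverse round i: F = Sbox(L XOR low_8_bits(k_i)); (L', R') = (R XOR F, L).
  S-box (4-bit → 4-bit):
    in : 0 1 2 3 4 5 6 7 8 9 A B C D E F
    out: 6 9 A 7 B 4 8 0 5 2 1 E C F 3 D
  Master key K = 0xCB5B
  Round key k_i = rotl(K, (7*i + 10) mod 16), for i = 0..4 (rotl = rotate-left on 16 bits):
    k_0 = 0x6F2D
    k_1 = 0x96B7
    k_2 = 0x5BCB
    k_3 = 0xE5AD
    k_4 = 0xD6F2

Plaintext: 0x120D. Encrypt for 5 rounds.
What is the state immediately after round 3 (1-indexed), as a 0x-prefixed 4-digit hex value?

0x6AAD

s_0 = plaintext = 0x120D
s_1 = Round(s_0, k_0) = 0x0DB4
s_2 = Round(s_1, k_1) = 0xB46A
s_3 = Round(s_2, k_2) = 0x6AAD
s_4 = Round(s_3, k_3) = 0xAD0C
s_5 = Round(s_4, k_4) = 0x0C7E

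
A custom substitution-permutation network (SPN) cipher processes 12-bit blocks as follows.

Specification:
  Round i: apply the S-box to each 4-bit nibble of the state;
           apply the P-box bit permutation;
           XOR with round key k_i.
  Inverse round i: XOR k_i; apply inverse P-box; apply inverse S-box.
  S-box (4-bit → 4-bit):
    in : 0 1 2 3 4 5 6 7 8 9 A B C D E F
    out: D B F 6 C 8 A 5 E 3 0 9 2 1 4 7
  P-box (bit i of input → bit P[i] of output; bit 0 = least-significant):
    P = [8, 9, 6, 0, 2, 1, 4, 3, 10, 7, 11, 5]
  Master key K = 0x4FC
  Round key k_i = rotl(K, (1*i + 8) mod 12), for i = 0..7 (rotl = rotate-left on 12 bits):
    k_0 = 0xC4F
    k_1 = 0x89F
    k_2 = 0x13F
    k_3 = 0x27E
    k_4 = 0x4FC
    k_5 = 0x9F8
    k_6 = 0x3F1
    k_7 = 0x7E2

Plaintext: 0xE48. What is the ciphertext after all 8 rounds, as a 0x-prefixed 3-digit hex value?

s_0 = plaintext = 0xE48
s_1 = Round(s_0, k_0) = 0x616
s_2 = Round(s_1, k_1) = 0xA30
s_3 = Round(s_2, k_2) = 0x06C
s_4 = Round(s_3, k_3) = 0xC54
s_5 = Round(s_4, k_4) = 0x435
s_6 = Round(s_5, k_5) = 0x1CB
s_7 = Round(s_6, k_6) = 0x652
s_8 = Round(s_7, k_7) = 0x40B

0x40B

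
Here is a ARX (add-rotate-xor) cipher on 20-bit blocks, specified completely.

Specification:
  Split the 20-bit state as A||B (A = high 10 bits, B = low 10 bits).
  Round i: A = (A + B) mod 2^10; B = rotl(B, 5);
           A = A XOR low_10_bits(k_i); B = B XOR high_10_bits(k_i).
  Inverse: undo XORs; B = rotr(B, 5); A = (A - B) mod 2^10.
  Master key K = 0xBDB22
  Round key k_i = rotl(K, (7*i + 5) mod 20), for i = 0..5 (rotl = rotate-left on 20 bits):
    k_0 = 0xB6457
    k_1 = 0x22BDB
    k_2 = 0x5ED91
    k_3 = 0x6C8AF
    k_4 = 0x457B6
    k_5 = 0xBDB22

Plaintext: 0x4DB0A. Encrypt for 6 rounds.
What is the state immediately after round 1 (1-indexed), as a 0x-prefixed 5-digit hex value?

s_0 = plaintext = 0x4DB0A
s_1 = Round(s_0, k_0) = 0x05F81
s_2 = Round(s_1, k_1) = 0x10CB6
s_3 = Round(s_2, k_2) = 0x5A3BE
s_4 = Round(s_3, k_3) = 0x6266F
s_5 = Round(s_4, k_4) = 0x138E6
s_6 = Round(s_5, k_5) = 0x85A31

0x05F81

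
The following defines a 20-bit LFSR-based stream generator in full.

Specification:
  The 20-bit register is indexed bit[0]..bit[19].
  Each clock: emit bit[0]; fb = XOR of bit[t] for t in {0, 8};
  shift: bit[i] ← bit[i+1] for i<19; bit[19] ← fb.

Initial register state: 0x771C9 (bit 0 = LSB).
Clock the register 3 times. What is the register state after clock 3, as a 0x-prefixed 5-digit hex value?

reg_0 = 0x771C9
clock 1: out=1, reg = 0x3B8E4
clock 2: out=0, reg = 0x1DC72
clock 3: out=0, reg = 0x0EE39

0x0EE39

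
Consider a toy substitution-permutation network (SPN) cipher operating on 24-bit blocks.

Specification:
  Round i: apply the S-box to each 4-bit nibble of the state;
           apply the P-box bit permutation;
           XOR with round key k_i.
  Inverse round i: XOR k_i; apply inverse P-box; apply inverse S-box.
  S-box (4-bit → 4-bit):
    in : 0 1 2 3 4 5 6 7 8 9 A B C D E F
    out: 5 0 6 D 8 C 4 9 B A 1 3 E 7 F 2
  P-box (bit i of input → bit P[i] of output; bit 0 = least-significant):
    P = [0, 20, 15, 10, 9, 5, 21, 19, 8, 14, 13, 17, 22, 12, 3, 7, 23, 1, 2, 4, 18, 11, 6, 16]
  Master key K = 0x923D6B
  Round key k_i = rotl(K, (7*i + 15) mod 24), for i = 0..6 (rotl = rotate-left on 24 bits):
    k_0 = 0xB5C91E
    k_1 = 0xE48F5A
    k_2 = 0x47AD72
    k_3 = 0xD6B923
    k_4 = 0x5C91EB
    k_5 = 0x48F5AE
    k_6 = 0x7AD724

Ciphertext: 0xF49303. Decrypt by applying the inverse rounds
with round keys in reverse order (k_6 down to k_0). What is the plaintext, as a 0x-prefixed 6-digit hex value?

s_0 = ciphertext = 0xF49303
s_1 = InvRound(s_0, k_6) = 0xAD1997
s_2 = InvRound(s_1, k_5) = 0x870223
s_3 = InvRound(s_2, k_4) = 0x5AE772
s_4 = InvRound(s_3, k_3) = 0xD7FF77
s_5 = InvRound(s_4, k_2) = 0x10FFAB
s_6 = InvRound(s_5, k_1) = 0x07822B
s_7 = InvRound(s_6, k_0) = 0xF318DB

0xF318DB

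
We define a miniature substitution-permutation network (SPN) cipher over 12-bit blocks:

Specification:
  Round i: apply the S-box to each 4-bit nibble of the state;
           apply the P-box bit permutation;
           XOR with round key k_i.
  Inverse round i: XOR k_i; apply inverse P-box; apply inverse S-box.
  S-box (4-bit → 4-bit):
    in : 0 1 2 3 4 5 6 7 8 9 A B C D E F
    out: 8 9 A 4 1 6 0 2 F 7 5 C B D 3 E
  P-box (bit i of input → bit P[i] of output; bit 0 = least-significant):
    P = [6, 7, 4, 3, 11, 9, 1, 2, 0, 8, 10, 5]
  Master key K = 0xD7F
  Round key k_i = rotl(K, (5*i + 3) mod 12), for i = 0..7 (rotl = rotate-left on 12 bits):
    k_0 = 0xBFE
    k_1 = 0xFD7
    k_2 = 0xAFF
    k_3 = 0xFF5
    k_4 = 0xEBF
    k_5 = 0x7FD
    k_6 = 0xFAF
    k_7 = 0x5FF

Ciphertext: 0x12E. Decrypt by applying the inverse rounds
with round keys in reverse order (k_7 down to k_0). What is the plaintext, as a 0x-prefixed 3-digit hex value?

0x28B

s_0 = ciphertext = 0x12E
s_1 = InvRound(s_0, k_7) = 0xA69
s_2 = InvRound(s_1, k_6) = 0x5BE
s_3 = InvRound(s_2, k_5) = 0x454
s_4 = InvRound(s_3, k_4) = 0x19C
s_5 = InvRound(s_4, k_3) = 0xDE1
s_6 = InvRound(s_5, k_2) = 0x5FB
s_7 = InvRound(s_6, k_1) = 0x0C0
s_8 = InvRound(s_7, k_0) = 0x28B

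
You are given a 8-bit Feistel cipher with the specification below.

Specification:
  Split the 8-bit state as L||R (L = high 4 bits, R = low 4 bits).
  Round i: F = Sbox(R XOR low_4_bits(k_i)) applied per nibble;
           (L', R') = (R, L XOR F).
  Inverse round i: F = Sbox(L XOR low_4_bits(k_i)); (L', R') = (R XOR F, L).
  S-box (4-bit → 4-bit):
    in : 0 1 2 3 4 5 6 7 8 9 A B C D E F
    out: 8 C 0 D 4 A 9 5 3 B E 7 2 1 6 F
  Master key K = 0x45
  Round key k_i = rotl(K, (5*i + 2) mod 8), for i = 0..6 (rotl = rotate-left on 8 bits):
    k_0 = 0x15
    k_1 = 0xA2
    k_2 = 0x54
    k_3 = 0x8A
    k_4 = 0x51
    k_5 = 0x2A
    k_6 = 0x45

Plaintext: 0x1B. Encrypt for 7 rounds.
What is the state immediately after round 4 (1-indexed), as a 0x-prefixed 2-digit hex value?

0xD4

s_0 = plaintext = 0x1B
s_1 = Round(s_0, k_0) = 0xB7
s_2 = Round(s_1, k_1) = 0x71
s_3 = Round(s_2, k_2) = 0x1D
s_4 = Round(s_3, k_3) = 0xD4
s_5 = Round(s_4, k_4) = 0x47
s_6 = Round(s_5, k_5) = 0x75
s_7 = Round(s_6, k_6) = 0x5F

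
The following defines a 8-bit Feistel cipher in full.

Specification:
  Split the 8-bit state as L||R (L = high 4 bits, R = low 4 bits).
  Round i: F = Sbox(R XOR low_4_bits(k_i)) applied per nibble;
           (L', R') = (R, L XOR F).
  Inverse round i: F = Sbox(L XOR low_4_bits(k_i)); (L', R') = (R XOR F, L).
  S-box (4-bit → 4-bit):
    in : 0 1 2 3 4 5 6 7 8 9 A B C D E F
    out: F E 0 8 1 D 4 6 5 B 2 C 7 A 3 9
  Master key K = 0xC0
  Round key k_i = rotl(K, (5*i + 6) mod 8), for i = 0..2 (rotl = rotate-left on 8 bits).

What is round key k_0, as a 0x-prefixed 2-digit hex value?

K = 0xC0
k_0 = rotl(K, (5*0+6) mod 8) = rotl(K, 6) = 0x30

0x30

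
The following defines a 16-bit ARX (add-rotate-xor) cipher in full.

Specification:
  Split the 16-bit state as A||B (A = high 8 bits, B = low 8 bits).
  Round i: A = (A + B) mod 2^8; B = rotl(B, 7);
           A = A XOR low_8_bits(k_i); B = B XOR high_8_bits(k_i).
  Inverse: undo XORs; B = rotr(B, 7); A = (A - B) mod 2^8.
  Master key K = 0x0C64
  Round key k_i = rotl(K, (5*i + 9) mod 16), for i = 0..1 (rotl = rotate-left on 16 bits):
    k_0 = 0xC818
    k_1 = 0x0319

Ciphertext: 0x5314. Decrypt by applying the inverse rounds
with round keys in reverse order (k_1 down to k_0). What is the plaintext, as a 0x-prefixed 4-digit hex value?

0x37CD

s_0 = ciphertext = 0x5314
s_1 = InvRound(s_0, k_1) = 0x1C2E
s_2 = InvRound(s_1, k_0) = 0x37CD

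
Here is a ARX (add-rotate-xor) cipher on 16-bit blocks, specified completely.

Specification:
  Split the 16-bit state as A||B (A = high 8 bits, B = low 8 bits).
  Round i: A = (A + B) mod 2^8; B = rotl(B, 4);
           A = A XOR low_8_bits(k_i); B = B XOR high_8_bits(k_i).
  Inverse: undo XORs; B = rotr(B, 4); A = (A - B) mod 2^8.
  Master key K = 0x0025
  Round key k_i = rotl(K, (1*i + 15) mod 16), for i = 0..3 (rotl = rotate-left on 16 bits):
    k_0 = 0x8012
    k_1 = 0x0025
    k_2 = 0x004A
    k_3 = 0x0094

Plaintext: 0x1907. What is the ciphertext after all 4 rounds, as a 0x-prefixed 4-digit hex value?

s_0 = plaintext = 0x1907
s_1 = Round(s_0, k_0) = 0x32F0
s_2 = Round(s_1, k_1) = 0x070F
s_3 = Round(s_2, k_2) = 0x5CF0
s_4 = Round(s_3, k_3) = 0xD80F

0xD80F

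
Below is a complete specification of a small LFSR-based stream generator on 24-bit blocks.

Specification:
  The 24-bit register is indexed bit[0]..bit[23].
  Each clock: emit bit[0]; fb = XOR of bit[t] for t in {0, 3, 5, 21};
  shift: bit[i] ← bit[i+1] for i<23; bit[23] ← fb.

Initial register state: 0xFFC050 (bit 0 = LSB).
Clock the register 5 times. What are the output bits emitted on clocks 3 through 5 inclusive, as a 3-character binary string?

001

reg_0 = 0xFFC050
clock 1: out=0, reg = 0xFFE028
clock 2: out=0, reg = 0xFFF014
clock 3: out=0, reg = 0xFFF80A
clock 4: out=0, reg = 0x7FFC05
clock 5: out=1, reg = 0x3FFE02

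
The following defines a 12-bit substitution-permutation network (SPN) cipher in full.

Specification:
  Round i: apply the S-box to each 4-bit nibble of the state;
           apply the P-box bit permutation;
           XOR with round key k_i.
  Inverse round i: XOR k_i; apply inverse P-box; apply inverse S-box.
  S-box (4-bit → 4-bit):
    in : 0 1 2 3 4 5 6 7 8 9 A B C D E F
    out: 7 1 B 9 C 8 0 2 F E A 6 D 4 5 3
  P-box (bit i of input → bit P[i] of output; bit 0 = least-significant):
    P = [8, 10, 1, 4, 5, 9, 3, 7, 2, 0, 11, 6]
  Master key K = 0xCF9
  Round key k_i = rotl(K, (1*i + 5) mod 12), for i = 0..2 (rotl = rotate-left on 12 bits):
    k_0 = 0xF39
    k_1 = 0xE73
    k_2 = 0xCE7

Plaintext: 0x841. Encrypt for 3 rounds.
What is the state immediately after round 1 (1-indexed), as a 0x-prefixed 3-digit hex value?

0x6F4

s_0 = plaintext = 0x841
s_1 = Round(s_0, k_0) = 0x6F4
s_2 = Round(s_1, k_1) = 0xC41
s_3 = Round(s_2, k_2) = 0x52B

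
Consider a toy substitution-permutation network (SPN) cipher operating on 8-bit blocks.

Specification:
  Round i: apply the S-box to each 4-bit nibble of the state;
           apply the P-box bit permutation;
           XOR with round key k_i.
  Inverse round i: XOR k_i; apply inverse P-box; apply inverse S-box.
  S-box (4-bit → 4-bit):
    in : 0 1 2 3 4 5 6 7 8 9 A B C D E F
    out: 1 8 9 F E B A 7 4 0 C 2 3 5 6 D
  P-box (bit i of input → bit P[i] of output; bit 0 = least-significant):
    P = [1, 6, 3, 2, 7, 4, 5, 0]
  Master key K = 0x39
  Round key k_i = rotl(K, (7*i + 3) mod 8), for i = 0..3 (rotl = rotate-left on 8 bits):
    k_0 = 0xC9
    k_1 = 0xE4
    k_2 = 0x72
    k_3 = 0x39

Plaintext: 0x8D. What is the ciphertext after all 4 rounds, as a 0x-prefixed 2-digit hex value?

s_0 = plaintext = 0x8D
s_1 = Round(s_0, k_0) = 0xE3
s_2 = Round(s_1, k_1) = 0x9A
s_3 = Round(s_2, k_2) = 0x7E
s_4 = Round(s_3, k_3) = 0xC1

0xC1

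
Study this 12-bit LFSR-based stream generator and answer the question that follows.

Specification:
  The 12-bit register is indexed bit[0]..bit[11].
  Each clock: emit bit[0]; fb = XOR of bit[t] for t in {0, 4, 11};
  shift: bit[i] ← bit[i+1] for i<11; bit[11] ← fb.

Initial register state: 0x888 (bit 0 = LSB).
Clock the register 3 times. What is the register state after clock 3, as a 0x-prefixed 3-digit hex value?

0xF11

reg_0 = 0x888
clock 1: out=0, reg = 0xC44
clock 2: out=0, reg = 0xE22
clock 3: out=0, reg = 0xF11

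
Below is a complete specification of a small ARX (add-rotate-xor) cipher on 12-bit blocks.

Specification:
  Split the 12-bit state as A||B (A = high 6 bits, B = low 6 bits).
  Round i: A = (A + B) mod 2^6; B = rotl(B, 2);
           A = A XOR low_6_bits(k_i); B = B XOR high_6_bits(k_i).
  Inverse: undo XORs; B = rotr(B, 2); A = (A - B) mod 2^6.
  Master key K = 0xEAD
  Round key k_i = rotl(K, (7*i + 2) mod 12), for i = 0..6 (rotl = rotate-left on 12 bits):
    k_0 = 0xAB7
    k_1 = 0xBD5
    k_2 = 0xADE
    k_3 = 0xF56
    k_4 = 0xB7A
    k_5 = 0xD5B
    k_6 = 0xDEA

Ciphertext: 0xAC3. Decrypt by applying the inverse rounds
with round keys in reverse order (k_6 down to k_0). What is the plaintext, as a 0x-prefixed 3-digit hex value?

s_0 = ciphertext = 0xAC3
s_1 = InvRound(s_0, k_6) = 0xD0D
s_2 = InvRound(s_1, k_5) = 0x84E
s_3 = InvRound(s_2, k_4) = 0x8F8
s_4 = InvRound(s_3, k_3) = 0x911
s_5 = InvRound(s_4, k_2) = 0x32E
s_6 = InvRound(s_5, k_1) = 0x250
s_7 = InvRound(s_6, k_0) = 0x42E

0x42E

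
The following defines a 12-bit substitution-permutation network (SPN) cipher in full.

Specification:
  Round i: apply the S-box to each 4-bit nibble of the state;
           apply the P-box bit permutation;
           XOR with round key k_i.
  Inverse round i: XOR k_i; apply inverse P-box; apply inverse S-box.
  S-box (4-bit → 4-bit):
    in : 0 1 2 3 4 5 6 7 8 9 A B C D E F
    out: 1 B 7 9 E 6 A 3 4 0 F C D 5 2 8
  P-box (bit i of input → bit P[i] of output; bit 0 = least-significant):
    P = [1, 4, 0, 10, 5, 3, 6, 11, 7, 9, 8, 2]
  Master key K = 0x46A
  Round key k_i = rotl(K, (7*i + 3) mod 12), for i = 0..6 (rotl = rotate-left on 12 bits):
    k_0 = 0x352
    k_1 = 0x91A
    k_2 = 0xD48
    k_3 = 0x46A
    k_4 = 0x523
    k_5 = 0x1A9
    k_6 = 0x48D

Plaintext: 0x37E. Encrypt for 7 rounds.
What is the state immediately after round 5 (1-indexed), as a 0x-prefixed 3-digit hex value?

s_0 = plaintext = 0x37E
s_1 = Round(s_0, k_0) = 0x3EE
s_2 = Round(s_1, k_1) = 0x986
s_3 = Round(s_2, k_2) = 0x918
s_4 = Round(s_3, k_3) = 0xC43
s_5 = Round(s_4, k_4) = 0x8ED
s_6 = Round(s_5, k_5) = 0x0A2
s_7 = Round(s_6, k_6) = 0xC76

0x8ED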